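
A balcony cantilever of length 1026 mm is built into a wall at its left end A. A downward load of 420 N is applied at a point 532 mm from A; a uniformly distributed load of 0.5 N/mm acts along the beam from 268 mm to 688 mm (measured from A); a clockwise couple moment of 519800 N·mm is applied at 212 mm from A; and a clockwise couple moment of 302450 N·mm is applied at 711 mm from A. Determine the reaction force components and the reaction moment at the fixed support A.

A_x = 0, A_y = 630.0 N, M_A = 1146000 N·mm

Resultant of the distributed load: 0.5 × 420 = 210 N at 478 mm from A.
ΣF_x = 0: A_x = 0.
ΣF_y = 0: A_y − 420 − 0.5·420 = 0 → A_y = 630.0 N.
ΣM about A: M_A − 420·532 − (0.5·420)·478 − 519800 − 302450 = 0 → M_A = 1146000 N·mm.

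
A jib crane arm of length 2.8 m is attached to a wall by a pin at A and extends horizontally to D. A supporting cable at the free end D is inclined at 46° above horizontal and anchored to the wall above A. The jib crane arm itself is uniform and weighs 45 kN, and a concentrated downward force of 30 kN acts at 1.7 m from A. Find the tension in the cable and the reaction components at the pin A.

ΣM about A: T·sin46°·2.8 − 45·1.4 − 30·1.7 = 0 → T = 114/(2.8·0.71934) = 56.5995 ≈ 56.60 kN.
ΣF_x = 0: A_x − T·cos46° = 0 → A_x = 56.5995 × 0.694658 = 39.32 kN.
ΣF_y = 0: A_y + T·sin46° − 45 − 30 = 0 → A_y = 75 − 56.5995 × 0.71934 = 34.29 kN.

T = 56.60 kN, A_x = 39.32 kN, A_y = 34.29 kN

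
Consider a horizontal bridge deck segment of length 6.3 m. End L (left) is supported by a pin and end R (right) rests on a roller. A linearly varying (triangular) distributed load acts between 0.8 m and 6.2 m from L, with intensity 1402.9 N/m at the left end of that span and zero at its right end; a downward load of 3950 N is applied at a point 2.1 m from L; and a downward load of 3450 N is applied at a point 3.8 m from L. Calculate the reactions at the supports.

Resultant of the triangular load: ½ × 1402.9 × 5.4 = 3787.83 N, acting at 2.6 m from L (one-third of the span from the peak).
Taking moments about L: R_y·6.3 − (½·1402.9·5.4)·2.6 − 3950·2.1 − 3450·3.8 = 0 → R_y = 31253.358/6.3 = 4960.85 ≈ 4961 N.
ΣF_y = 0: L_y + 4960.85 − ½·1402.9·5.4 − 3950 − 3450 = 0 → L_y = 6227 N.
ΣF_x = 0: no horizontal applied forces, so L_x = 0.

L_x = 0, L_y = 6227 N, R_y = 4961 N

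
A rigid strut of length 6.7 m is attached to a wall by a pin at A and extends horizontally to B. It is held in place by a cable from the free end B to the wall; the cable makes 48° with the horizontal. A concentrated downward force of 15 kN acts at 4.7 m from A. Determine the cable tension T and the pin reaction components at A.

ΣM about A: T·sin48°·6.7 − 15·4.7 = 0 → T = 70.5/(6.7·0.743145) = 14.1593 ≈ 14.16 kN.
ΣF_x = 0: A_x − T·cos48° = 0 → A_x = 14.1593 × 0.669131 = 9.474 kN.
ΣF_y = 0: A_y + T·sin48° − 15 = 0 → A_y = 15 − 14.1593 × 0.743145 = 4.478 kN.

T = 14.16 kN, A_x = 9.474 kN, A_y = 4.478 kN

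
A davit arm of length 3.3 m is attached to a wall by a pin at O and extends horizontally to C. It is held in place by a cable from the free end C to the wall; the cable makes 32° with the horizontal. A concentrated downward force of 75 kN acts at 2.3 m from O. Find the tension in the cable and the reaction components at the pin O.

ΣM about O: T·sin32°·3.3 − 75·2.3 = 0 → T = 172.5/(3.3·0.529919) = 98.6429 ≈ 98.64 kN.
ΣF_x = 0: O_x − T·cos32° = 0 → O_x = 98.6429 × 0.848048 = 83.65 kN.
ΣF_y = 0: O_y + T·sin32° − 75 = 0 → O_y = 75 − 98.6429 × 0.529919 = 22.73 kN.

T = 98.64 kN, O_x = 83.65 kN, O_y = 22.73 kN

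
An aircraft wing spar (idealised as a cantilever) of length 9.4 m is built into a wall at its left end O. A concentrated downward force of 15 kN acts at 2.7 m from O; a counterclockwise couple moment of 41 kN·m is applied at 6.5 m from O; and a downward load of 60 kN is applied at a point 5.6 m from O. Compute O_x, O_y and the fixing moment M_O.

O_x = 0, O_y = 75.00 kN, M_O = 335.5 kN·m

ΣF_x = 0: O_x = 0.
ΣF_y = 0: O_y − 15 − 60 = 0 → O_y = 75.00 kN.
ΣM about O: M_O − 15·2.7 + 41 − 60·5.6 = 0 → M_O = 335.5 kN·m.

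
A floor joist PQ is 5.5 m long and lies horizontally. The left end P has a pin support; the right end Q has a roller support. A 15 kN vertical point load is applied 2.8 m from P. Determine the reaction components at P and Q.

P_x = 0, P_y = 7.364 kN, Q_y = 7.636 kN

Moments about P: Q_y·5.5 − 15·2.8 = 0 → Q_y = 42/5.5 = 7.63636 ≈ 7.636 kN.
ΣF_y = 0: P_y + 7.63636 − 15 = 0 → P_y = 7.364 kN.
ΣF_x = 0: no horizontal applied forces, so P_x = 0.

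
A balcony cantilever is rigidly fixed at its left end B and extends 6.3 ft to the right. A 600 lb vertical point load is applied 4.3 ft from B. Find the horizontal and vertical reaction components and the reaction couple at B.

ΣF_x = 0: B_x = 0.
ΣF_y = 0: B_y − 600 = 0 → B_y = 600.0 lb.
ΣM about B: M_B − 600·4.3 = 0 → M_B = 2580 lb·ft.

B_x = 0, B_y = 600.0 lb, M_B = 2580 lb·ft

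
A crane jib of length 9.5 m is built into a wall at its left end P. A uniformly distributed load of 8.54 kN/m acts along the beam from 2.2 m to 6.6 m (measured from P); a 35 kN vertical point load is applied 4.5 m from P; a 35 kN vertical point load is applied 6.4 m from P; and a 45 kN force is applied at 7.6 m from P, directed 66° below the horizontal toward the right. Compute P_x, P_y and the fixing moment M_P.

P_x = -18.30 kN, P_y = 148.7 kN, M_P = 859.3 kN·m

Resultant of the distributed load: 8.54 × 4.4 = 37.576 kN at 4.4 m from P.
ΣF_x = 0: P_x + 45·cos66° = 0 → P_x = -18.30 kN.
ΣF_y = 0: P_y − 8.54·4.4 − 35 − 35 − 45·sin66° = 0 → P_y = 148.7 kN.
ΣM about P: M_P − (8.54·4.4)·4.4 − 35·4.5 − 35·6.4 − 45·sin66°·7.6 = 0 → M_P = 859.3 kN·m.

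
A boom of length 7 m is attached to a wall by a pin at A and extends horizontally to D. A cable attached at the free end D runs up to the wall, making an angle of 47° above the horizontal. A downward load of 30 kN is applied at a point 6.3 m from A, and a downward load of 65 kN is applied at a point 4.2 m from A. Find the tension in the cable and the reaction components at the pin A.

ΣM about A: T·sin47°·7 − 30·6.3 − 65·4.2 = 0 → T = 462/(7·0.731354) = 90.2436 ≈ 90.24 kN.
ΣF_x = 0: A_x − T·cos47° = 0 → A_x = 90.2436 × 0.681998 = 61.55 kN.
ΣF_y = 0: A_y + T·sin47° − 30 − 65 = 0 → A_y = 95 − 90.2436 × 0.731354 = 29.00 kN.

T = 90.24 kN, A_x = 61.55 kN, A_y = 29.00 kN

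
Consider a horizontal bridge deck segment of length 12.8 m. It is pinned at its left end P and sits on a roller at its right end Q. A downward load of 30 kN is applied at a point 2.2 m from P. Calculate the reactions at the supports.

P_x = 0, P_y = 24.84 kN, Q_y = 5.156 kN

Taking moments about P: Q_y·12.8 − 30·2.2 = 0 → Q_y = 66/12.8 = 5.15625 ≈ 5.156 kN.
ΣF_y = 0: P_y + 5.15625 − 30 = 0 → P_y = 24.84 kN.
ΣF_x = 0: no horizontal applied forces, so P_x = 0.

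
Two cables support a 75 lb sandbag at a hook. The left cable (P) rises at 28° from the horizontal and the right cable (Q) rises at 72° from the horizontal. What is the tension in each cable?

T_P = 23.53 lb, T_Q = 67.24 lb

ΣF_x = 0: −T_P·cos28° + T_Q·cos72° = 0 → T_Q = 2.85728·T_P.
ΣF_y = 0: T_P·sin28° + T_Q·sin72° = 75.
Substitute: T_P·(0.469472 + 2.85728·0.951057) = 75 → T_P = 23.5338 ≈ 23.53 lb.
Then T_Q = 2.85728 × 23.5338 = 67.24 lb.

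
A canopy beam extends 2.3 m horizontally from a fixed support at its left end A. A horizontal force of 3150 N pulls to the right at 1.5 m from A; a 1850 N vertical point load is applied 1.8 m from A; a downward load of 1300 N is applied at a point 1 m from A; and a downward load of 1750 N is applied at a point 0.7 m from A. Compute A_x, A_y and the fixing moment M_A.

A_x = -3150 N, A_y = 4900 N, M_A = 5855 N·m

ΣF_x = 0: A_x + 3150 = 0 → A_x = -3150 N.
ΣF_y = 0: A_y − 1850 − 1300 − 1750 = 0 → A_y = 4900 N.
ΣM about A: M_A − 1850·1.8 − 1300·1 − 1750·0.7 = 0 → M_A = 5855 N·m.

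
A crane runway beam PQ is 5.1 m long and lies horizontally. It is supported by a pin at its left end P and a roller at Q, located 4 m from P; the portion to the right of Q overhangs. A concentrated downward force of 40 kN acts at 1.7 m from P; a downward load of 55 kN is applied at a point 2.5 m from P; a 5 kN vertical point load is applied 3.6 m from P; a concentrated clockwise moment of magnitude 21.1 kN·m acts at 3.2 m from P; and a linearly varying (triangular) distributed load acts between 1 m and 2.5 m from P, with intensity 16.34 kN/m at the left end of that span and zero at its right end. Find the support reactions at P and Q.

Resultant of the triangular load: ½ × 16.34 × 1.5 = 12.255 kN, acting at 1.5 m from P (one-third of the span from the peak).
ΣM about P: Q_y·4 − 40·1.7 − 55·2.5 − 5·3.6 − 21.1 − (½·16.34·1.5)·1.5 = 0 → Q_y = 262.9825/4 = 65.7456 ≈ 65.75 kN.
ΣF_y = 0: P_y + 65.7456 − 40 − 55 − 5 − ½·16.34·1.5 = 0 → P_y = 46.51 kN.
ΣF_x = 0: no horizontal applied forces, so P_x = 0.

P_x = 0, P_y = 46.51 kN, Q_y = 65.75 kN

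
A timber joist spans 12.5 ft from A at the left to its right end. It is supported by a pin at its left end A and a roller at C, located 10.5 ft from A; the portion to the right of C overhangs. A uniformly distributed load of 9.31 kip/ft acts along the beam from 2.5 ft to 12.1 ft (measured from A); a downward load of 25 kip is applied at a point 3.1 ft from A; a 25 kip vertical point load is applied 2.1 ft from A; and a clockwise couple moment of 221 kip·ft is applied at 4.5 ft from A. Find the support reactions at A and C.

Resultant of the distributed load: 9.31 × 9.6 = 89.376 kip at 7.3 ft from A.
Moments about A: C_y·10.5 − (9.31·9.6)·7.3 − 25·3.1 − 25·2.1 − 221 = 0 → C_y = 1003.4448/10.5 = 95.5662 ≈ 95.57 kip.
ΣF_y = 0: A_y + 95.5662 − 9.31·9.6 − 25 − 25 = 0 → A_y = 43.81 kip.
ΣF_x = 0: no horizontal applied forces, so A_x = 0.

A_x = 0, A_y = 43.81 kip, C_y = 95.57 kip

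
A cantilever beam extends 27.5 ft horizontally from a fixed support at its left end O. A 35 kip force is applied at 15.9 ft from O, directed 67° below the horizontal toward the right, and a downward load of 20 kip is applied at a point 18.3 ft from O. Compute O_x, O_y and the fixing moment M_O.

O_x = -13.68 kip, O_y = 52.22 kip, M_O = 878.3 kip·ft

ΣF_x = 0: O_x + 35·cos67° = 0 → O_x = -13.68 kip.
ΣF_y = 0: O_y − 35·sin67° − 20 = 0 → O_y = 52.22 kip.
ΣM about O: M_O − 35·sin67°·15.9 − 20·18.3 = 0 → M_O = 878.3 kip·ft.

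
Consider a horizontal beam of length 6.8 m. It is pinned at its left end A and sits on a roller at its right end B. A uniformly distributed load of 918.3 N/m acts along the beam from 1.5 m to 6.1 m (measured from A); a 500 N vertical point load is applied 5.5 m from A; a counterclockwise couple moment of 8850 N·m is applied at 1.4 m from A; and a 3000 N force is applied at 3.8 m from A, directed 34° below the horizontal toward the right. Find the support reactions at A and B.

Resultant of the distributed load: 918.3 × 4.6 = 4224.18 N at 3.8 m from A.
Taking moments about A: B_y·6.8 − (918.3·4.6)·3.8 − 500·5.5 + 8850 − 3000·sin34°·3.8 = 0 → B_y = 16326.7/6.8 = 2400.99 ≈ 2401 N.
ΣF_y = 0: A_y + 2400.99 − 918.3·4.6 − 500 − 3000·sin34° = 0 → A_y = 4001 N.
ΣF_x = 0: A_x + 3000·cos34° = 0 → A_x = -2487 N.

A_x = -2487 N, A_y = 4001 N, B_y = 2401 N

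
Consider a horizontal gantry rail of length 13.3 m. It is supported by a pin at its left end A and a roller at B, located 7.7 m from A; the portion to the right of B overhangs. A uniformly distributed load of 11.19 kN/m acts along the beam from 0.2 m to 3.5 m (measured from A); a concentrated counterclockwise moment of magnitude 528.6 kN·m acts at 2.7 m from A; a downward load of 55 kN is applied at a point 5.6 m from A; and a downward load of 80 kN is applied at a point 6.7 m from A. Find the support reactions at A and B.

Resultant of the distributed load: 11.19 × 3.3 = 36.927 kN at 1.85 m from A.
Moments about A: B_y·7.7 − (11.19·3.3)·1.85 + 528.6 − 55·5.6 − 80·6.7 = 0 → B_y = 383.71495/7.7 = 49.8331 ≈ 49.83 kN.
ΣF_y = 0: A_y + 49.8331 − 11.19·3.3 − 55 − 80 = 0 → A_y = 122.1 kN.
ΣF_x = 0: no horizontal applied forces, so A_x = 0.

A_x = 0, A_y = 122.1 kN, B_y = 49.83 kN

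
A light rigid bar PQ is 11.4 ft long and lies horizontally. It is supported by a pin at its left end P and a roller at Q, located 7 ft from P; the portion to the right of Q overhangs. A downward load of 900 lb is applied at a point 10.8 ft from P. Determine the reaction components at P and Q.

P_x = 0, P_y = -488.6 lb, Q_y = 1389 lb

Moments about P: Q_y·7 − 900·10.8 = 0 → Q_y = 9720/7 = 1388.57 ≈ 1389 lb.
ΣF_y = 0: P_y + 1388.57 − 900 = 0 → P_y = -488.6 lb.
ΣF_x = 0: no horizontal applied forces, so P_x = 0.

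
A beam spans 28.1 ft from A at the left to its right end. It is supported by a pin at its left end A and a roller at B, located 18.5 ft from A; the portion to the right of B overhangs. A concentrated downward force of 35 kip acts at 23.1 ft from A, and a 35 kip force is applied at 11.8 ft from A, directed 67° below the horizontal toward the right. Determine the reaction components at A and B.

A_x = -13.68 kip, A_y = 2.965 kip, B_y = 64.25 kip

Moments about A: B_y·18.5 − 35·23.1 − 35·sin67°·11.8 = 0 → B_y = 1188.67/18.5 = 64.2524 ≈ 64.25 kip.
ΣF_y = 0: A_y + 64.2524 − 35 − 35·sin67° = 0 → A_y = 2.965 kip.
ΣF_x = 0: A_x + 35·cos67° = 0 → A_x = -13.68 kip.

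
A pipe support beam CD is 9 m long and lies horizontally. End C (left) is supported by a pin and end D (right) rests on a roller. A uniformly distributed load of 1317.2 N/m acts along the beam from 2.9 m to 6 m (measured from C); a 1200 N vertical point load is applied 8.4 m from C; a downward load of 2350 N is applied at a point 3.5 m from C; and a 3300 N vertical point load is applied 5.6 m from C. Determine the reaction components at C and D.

Resultant of the distributed load: 1317.2 × 3.1 = 4083.32 N at 4.45 m from C.
Taking moments about C: D_y·9 − (1317.2·3.1)·4.45 − 1200·8.4 − 2350·3.5 − 3300·5.6 = 0 → D_y = 54955.774/9 = 6106.2 ≈ 6106 N.
ΣF_y = 0: C_y + 6106.2 − 1317.2·3.1 − 1200 − 2350 − 3300 = 0 → C_y = 4827 N.
ΣF_x = 0: no horizontal applied forces, so C_x = 0.

C_x = 0, C_y = 4827 N, D_y = 6106 N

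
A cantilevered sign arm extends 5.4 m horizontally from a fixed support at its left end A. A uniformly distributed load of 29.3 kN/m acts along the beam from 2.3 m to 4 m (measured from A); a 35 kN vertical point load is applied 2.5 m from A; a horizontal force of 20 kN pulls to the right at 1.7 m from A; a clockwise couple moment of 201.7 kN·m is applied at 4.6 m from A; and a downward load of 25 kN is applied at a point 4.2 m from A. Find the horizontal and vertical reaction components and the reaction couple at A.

Resultant of the distributed load: 29.3 × 1.7 = 49.81 kN at 3.15 m from A.
ΣF_x = 0: A_x + 20 = 0 → A_x = -20.00 kN.
ΣF_y = 0: A_y − 29.3·1.7 − 35 − 25 = 0 → A_y = 109.8 kN.
ΣM about A: M_A − (29.3·1.7)·3.15 − 35·2.5 − 201.7 − 25·4.2 = 0 → M_A = 551.1 kN·m.

A_x = -20.00 kN, A_y = 109.8 kN, M_A = 551.1 kN·m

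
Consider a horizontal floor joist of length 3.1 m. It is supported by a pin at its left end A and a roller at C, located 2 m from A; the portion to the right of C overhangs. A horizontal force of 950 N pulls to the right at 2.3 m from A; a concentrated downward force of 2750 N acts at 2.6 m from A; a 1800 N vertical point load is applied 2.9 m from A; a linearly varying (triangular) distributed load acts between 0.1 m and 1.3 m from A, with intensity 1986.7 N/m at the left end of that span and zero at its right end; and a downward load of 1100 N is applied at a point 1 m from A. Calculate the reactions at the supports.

A_x = -950.0 N, A_y = -191.0 N, C_y = 7033 N

Resultant of the triangular load: ½ × 1986.7 × 1.2 = 1192.02 N, acting at 0.5 m from A (one-third of the span from the peak).
Moments about A: C_y·2 − 2750·2.6 − 1800·2.9 − (½·1986.7·1.2)·0.5 − 1100·1 = 0 → C_y = 14066.01/2 = 7033.01 ≈ 7033 N.
ΣF_y = 0: A_y + 7033.01 − 2750 − 1800 − ½·1986.7·1.2 − 1100 = 0 → A_y = -191.0 N.
ΣF_x = 0: A_x + 950 = 0 → A_x = -950.0 N.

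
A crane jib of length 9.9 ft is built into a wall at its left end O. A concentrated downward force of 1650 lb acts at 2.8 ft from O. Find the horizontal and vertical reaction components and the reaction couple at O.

O_x = 0, O_y = 1650 lb, M_O = 4620 lb·ft

ΣF_x = 0: O_x = 0.
ΣF_y = 0: O_y − 1650 = 0 → O_y = 1650 lb.
ΣM about O: M_O − 1650·2.8 = 0 → M_O = 4620 lb·ft.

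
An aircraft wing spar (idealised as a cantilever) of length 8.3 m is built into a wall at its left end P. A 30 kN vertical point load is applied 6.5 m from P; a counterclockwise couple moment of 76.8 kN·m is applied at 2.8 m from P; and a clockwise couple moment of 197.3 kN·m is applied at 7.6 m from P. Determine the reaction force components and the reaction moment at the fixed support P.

P_x = 0, P_y = 30.00 kN, M_P = 315.5 kN·m

ΣF_x = 0: P_x = 0.
ΣF_y = 0: P_y − 30 = 0 → P_y = 30.00 kN.
ΣM about P: M_P − 30·6.5 + 76.8 − 197.3 = 0 → M_P = 315.5 kN·m.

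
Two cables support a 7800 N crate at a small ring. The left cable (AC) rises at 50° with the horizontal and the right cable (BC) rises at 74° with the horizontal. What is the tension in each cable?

T_AC = 2593 N, T_BC = 6048 N

ΣF_x = 0: −T_AC·cos50° + T_BC·cos74° = 0 → T_BC = 2.332·T_AC.
ΣF_y = 0: T_AC·sin50° + T_BC·sin74° = 7800.
Substitute: T_AC·(0.766044 + 2.332·0.961262) = 7800 → T_AC = 2593.34 ≈ 2593 N.
Then T_BC = 2.332 × 2593.34 = 6048 N.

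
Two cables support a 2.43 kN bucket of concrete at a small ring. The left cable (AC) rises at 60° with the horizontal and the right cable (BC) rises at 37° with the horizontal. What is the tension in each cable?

T_AC = 1.955 kN, T_BC = 1.224 kN

ΣF_x = 0: −T_AC·cos60° + T_BC·cos37° = 0 → T_BC = 0.626068·T_AC.
ΣF_y = 0: T_AC·sin60° + T_BC·sin37° = 2.43.
Substitute: T_AC·(0.866025 + 0.626068·0.601815) = 2.43 → T_AC = 1.95526 ≈ 1.955 kN.
Then T_BC = 0.626068 × 1.95526 = 1.224 kN.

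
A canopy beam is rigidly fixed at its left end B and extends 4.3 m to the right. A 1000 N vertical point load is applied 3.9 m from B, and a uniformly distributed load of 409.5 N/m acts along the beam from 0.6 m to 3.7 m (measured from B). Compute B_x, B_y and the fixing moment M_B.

Resultant of the distributed load: 409.5 × 3.1 = 1269.45 N at 2.15 m from B.
ΣF_x = 0: B_x = 0.
ΣF_y = 0: B_y − 1000 − 409.5·3.1 = 0 → B_y = 2269 N.
ΣM about B: M_B − 1000·3.9 − (409.5·3.1)·2.15 = 0 → M_B = 6629 N·m.

B_x = 0, B_y = 2269 N, M_B = 6629 N·m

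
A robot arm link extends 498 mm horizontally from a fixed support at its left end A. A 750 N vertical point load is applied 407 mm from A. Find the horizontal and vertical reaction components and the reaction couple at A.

ΣF_x = 0: A_x = 0.
ΣF_y = 0: A_y − 750 = 0 → A_y = 750.0 N.
ΣM about A: M_A − 750·407 = 0 → M_A = 305200 N·mm.

A_x = 0, A_y = 750.0 N, M_A = 305200 N·mm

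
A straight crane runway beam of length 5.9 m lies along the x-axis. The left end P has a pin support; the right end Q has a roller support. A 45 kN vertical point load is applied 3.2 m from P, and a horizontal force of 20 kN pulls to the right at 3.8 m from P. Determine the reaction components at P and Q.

ΣM about P: Q_y·5.9 − 45·3.2 = 0 → Q_y = 144/5.9 = 24.4068 ≈ 24.41 kN.
ΣF_y = 0: P_y + 24.4068 − 45 = 0 → P_y = 20.59 kN.
ΣF_x = 0: P_x + 20 = 0 → P_x = -20.00 kN.

P_x = -20.00 kN, P_y = 20.59 kN, Q_y = 24.41 kN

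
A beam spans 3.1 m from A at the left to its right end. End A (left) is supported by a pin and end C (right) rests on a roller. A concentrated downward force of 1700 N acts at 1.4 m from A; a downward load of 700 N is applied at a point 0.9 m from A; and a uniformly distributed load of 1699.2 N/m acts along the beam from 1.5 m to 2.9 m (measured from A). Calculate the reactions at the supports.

Resultant of the distributed load: 1699.2 × 1.4 = 2378.88 N at 2.2 m from A.
ΣM about A: C_y·3.1 − 1700·1.4 − 700·0.9 − (1699.2·1.4)·2.2 = 0 → C_y = 8243.536/3.1 = 2659.21 ≈ 2659 N.
ΣF_y = 0: A_y + 2659.21 − 1700 − 700 − 1699.2·1.4 = 0 → A_y = 2120 N.
ΣF_x = 0: no horizontal applied forces, so A_x = 0.

A_x = 0, A_y = 2120 N, C_y = 2659 N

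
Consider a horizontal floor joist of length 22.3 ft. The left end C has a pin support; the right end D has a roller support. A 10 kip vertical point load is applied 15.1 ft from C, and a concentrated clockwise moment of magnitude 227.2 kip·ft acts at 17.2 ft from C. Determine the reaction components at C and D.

C_x = 0, C_y = -6.960 kip, D_y = 16.96 kip

ΣM about C: D_y·22.3 − 10·15.1 − 227.2 = 0 → D_y = 378.2/22.3 = 16.9596 ≈ 16.96 kip.
ΣF_y = 0: C_y + 16.9596 − 10 = 0 → C_y = -6.960 kip.
ΣF_x = 0: no horizontal applied forces, so C_x = 0.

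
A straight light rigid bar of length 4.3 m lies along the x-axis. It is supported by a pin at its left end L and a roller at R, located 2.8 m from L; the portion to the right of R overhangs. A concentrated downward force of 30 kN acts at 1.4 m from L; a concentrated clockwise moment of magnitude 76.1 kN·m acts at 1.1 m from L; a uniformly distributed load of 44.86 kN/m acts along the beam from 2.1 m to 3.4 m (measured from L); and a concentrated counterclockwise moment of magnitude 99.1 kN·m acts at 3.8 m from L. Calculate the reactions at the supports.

Resultant of the distributed load: 44.86 × 1.3 = 58.318 kN at 2.75 m from L.
Taking moments about L: R_y·2.8 − 30·1.4 − 76.1 − (44.86·1.3)·2.75 + 99.1 = 0 → R_y = 179.3745/2.8 = 64.0623 ≈ 64.06 kN.
ΣF_y = 0: L_y + 64.0623 − 30 − 44.86·1.3 = 0 → L_y = 24.26 kN.
ΣF_x = 0: no horizontal applied forces, so L_x = 0.

L_x = 0, L_y = 24.26 kN, R_y = 64.06 kN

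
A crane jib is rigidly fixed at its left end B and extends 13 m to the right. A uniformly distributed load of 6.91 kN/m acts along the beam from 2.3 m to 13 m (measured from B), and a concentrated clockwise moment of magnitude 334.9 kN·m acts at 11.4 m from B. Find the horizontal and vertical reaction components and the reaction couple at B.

B_x = 0, B_y = 73.94 kN, M_B = 900.5 kN·m

Resultant of the distributed load: 6.91 × 10.7 = 73.937 kN at 7.65 m from B.
ΣF_x = 0: B_x = 0.
ΣF_y = 0: B_y − 6.91·10.7 = 0 → B_y = 73.94 kN.
ΣM about B: M_B − (6.91·10.7)·7.65 − 334.9 = 0 → M_B = 900.5 kN·m.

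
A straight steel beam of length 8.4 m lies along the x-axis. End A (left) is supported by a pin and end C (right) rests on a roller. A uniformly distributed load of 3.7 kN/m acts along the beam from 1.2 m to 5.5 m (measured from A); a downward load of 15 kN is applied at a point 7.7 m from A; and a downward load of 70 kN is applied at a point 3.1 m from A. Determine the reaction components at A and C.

A_x = 0, A_y = 54.98 kN, C_y = 45.93 kN

Resultant of the distributed load: 3.7 × 4.3 = 15.91 kN at 3.35 m from A.
ΣM about A: C_y·8.4 − (3.7·4.3)·3.35 − 15·7.7 − 70·3.1 = 0 → C_y = 385.7985/8.4 = 45.9284 ≈ 45.93 kN.
ΣF_y = 0: A_y + 45.9284 − 3.7·4.3 − 15 − 70 = 0 → A_y = 54.98 kN.
ΣF_x = 0: no horizontal applied forces, so A_x = 0.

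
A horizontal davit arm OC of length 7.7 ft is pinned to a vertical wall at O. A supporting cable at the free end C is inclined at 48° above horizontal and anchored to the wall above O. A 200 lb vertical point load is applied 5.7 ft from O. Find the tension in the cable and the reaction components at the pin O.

ΣM about O: T·sin48°·7.7 − 200·5.7 = 0 → T = 1140/(7.7·0.743145) = 199.224 ≈ 199.2 lb.
ΣF_x = 0: O_x − T·cos48° = 0 → O_x = 199.224 × 0.669131 = 133.3 lb.
ΣF_y = 0: O_y + T·sin48° − 200 = 0 → O_y = 200 − 199.224 × 0.743145 = 51.95 lb.

T = 199.2 lb, O_x = 133.3 lb, O_y = 51.95 lb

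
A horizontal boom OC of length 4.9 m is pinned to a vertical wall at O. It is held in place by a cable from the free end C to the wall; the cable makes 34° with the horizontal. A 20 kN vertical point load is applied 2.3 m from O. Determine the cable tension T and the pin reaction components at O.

T = 16.79 kN, O_x = 13.92 kN, O_y = 10.61 kN

ΣM about O: T·sin34°·4.9 − 20·2.3 = 0 → T = 46/(4.9·0.559193) = 16.788 ≈ 16.79 kN.
ΣF_x = 0: O_x − T·cos34° = 0 → O_x = 16.788 × 0.829038 = 13.92 kN.
ΣF_y = 0: O_y + T·sin34° − 20 = 0 → O_y = 20 − 16.788 × 0.559193 = 10.61 kN.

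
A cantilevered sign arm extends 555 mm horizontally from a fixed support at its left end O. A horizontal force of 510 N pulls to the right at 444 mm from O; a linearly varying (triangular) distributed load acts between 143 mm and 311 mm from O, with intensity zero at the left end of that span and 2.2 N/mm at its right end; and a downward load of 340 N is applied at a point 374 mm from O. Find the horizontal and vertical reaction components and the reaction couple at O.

Resultant of the triangular load: ½ × 2.2 × 168 = 184.8 N, acting at 255 mm from O (one-third of the span from the peak).
ΣF_x = 0: O_x + 510 = 0 → O_x = -510.0 N.
ΣF_y = 0: O_y − ½·2.2·168 − 340 = 0 → O_y = 524.8 N.
ΣM about O: M_O − (½·2.2·168)·255 − 340·374 = 0 → M_O = 174300 N·mm.

O_x = -510.0 N, O_y = 524.8 N, M_O = 174300 N·mm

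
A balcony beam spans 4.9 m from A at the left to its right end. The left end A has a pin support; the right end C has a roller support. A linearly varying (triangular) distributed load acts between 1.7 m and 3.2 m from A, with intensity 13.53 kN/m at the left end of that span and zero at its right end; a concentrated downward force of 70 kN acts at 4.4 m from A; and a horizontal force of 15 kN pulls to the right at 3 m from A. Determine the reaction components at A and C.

A_x = -15.00 kN, A_y = 12.73 kN, C_y = 67.41 kN

Resultant of the triangular load: ½ × 13.53 × 1.5 = 10.1475 kN, acting at 2.2 m from A (one-third of the span from the peak).
ΣM about A: C_y·4.9 − (½·13.53·1.5)·2.2 − 70·4.4 = 0 → C_y = 330.3245/4.9 = 67.4132 ≈ 67.41 kN.
ΣF_y = 0: A_y + 67.4132 − ½·13.53·1.5 − 70 = 0 → A_y = 12.73 kN.
ΣF_x = 0: A_x + 15 = 0 → A_x = -15.00 kN.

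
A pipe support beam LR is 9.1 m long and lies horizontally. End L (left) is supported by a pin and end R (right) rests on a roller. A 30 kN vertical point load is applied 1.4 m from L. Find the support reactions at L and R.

Moments about L: R_y·9.1 − 30·1.4 = 0 → R_y = 42/9.1 = 4.61538 ≈ 4.615 kN.
ΣF_y = 0: L_y + 4.61538 − 30 = 0 → L_y = 25.38 kN.
ΣF_x = 0: no horizontal applied forces, so L_x = 0.

L_x = 0, L_y = 25.38 kN, R_y = 4.615 kN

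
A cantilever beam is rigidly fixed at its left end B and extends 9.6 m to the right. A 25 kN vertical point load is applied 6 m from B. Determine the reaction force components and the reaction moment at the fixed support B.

ΣF_x = 0: B_x = 0.
ΣF_y = 0: B_y − 25 = 0 → B_y = 25.00 kN.
ΣM about B: M_B − 25·6 = 0 → M_B = 150.0 kN·m.

B_x = 0, B_y = 25.00 kN, M_B = 150.0 kN·m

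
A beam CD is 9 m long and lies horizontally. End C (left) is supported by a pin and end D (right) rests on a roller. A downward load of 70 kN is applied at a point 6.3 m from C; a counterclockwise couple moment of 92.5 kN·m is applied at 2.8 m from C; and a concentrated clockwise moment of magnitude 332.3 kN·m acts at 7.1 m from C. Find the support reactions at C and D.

C_x = 0, C_y = -5.644 kN, D_y = 75.64 kN

ΣM about C: D_y·9 − 70·6.3 + 92.5 − 332.3 = 0 → D_y = 680.8/9 = 75.6444 ≈ 75.64 kN.
ΣF_y = 0: C_y + 75.6444 − 70 = 0 → C_y = -5.644 kN.
ΣF_x = 0: no horizontal applied forces, so C_x = 0.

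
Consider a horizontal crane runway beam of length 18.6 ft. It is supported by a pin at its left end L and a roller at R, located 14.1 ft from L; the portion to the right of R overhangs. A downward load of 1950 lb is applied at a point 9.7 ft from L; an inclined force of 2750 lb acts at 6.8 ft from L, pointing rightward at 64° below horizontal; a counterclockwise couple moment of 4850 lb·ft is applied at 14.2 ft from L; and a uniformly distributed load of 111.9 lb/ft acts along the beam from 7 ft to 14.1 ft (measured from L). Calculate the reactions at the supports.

L_x = -1206 lb, L_y = 2432 lb, R_y = 2784 lb

Resultant of the distributed load: 111.9 × 7.1 = 794.49 lb at 10.55 ft from L.
Moments about L: R_y·14.1 − 1950·9.7 − 2750·sin64°·6.8 + 4850 − (111.9·7.1)·10.55 = 0 → R_y = 39254.3/14.1 = 2783.99 ≈ 2784 lb.
ΣF_y = 0: L_y + 2783.99 − 1950 − 2750·sin64° − 111.9·7.1 = 0 → L_y = 2432 lb.
ΣF_x = 0: L_x + 2750·cos64° = 0 → L_x = -1206 lb.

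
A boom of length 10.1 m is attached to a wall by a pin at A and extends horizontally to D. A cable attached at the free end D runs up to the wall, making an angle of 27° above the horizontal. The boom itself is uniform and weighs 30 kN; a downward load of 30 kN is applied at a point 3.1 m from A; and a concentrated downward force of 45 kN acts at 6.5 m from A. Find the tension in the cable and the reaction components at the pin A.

ΣM about A: T·sin27°·10.1 − 30·5.05 − 30·3.1 − 45·6.5 = 0 → T = 537/(10.1·0.45399) = 117.113 ≈ 117.1 kN.
ΣF_x = 0: A_x − T·cos27° = 0 → A_x = 117.113 × 0.891007 = 104.3 kN.
ΣF_y = 0: A_y + T·sin27° − 30 − 30 − 45 = 0 → A_y = 105 − 117.113 × 0.45399 = 51.83 kN.

T = 117.1 kN, A_x = 104.3 kN, A_y = 51.83 kN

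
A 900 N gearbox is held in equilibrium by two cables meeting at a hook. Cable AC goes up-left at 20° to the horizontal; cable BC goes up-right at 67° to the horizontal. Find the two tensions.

ΣF_x = 0: −T_AC·cos20° + T_BC·cos67° = 0 → T_BC = 2.40496·T_AC.
ΣF_y = 0: T_AC·sin20° + T_BC·sin67° = 900.
Substitute: T_AC·(0.34202 + 2.40496·0.920505) = 900 → T_AC = 352.141 ≈ 352.1 N.
Then T_BC = 2.40496 × 352.141 = 846.9 N.

T_AC = 352.1 N, T_BC = 846.9 N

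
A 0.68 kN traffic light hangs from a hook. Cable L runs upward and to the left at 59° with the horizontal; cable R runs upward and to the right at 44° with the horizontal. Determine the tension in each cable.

ΣF_x = 0: −T_L·cos59° + T_R·cos44° = 0 → T_R = 0.715987·T_L.
ΣF_y = 0: T_L·sin59° + T_R·sin44° = 0.68.
Substitute: T_L·(0.857167 + 0.715987·0.694658) = 0.68 → T_L = 0.502018 ≈ 0.5020 kN.
Then T_R = 0.715987 × 0.502018 = 0.3594 kN.

T_L = 0.5020 kN, T_R = 0.3594 kN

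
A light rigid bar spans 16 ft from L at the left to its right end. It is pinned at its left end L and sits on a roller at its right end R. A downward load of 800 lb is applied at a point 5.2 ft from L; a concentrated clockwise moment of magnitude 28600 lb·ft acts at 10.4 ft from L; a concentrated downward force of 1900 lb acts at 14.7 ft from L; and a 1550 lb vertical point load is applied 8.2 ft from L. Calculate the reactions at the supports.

ΣM about L: R_y·16 − 800·5.2 − 28600 − 1900·14.7 − 1550·8.2 = 0 → R_y = 73400/16 = 4587.5 ≈ 4588 lb.
ΣF_y = 0: L_y + 4587.5 − 800 − 1900 − 1550 = 0 → L_y = -337.5 lb.
ΣF_x = 0: no horizontal applied forces, so L_x = 0.

L_x = 0, L_y = -337.5 lb, R_y = 4588 lb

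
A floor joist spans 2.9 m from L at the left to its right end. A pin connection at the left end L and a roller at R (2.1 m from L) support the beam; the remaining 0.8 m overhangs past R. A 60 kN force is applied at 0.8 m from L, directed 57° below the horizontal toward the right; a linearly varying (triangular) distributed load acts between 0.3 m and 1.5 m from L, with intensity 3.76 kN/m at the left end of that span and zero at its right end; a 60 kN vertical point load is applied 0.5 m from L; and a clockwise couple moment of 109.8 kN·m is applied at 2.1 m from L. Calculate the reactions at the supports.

L_x = -32.68 kN, L_y = 26.08 kN, R_y = 86.49 kN

Resultant of the triangular load: ½ × 3.76 × 1.2 = 2.256 kN, acting at 0.7 m from L (one-third of the span from the peak).
ΣM about L: R_y·2.1 − 60·sin57°·0.8 − (½·3.76·1.2)·0.7 − 60·0.5 − 109.8 = 0 → R_y = 181.635/2.1 = 86.4929 ≈ 86.49 kN.
ΣF_y = 0: L_y + 86.4929 − 60·sin57° − ½·3.76·1.2 − 60 = 0 → L_y = 26.08 kN.
ΣF_x = 0: L_x + 60·cos57° = 0 → L_x = -32.68 kN.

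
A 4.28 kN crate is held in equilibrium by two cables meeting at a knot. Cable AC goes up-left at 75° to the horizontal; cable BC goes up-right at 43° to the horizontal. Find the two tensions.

ΣF_x = 0: −T_AC·cos75° + T_BC·cos43° = 0 → T_BC = 0.35389·T_AC.
ΣF_y = 0: T_AC·sin75° + T_BC·sin43° = 4.28.
Substitute: T_AC·(0.965926 + 0.35389·0.681998) = 4.28 → T_AC = 3.54516 ≈ 3.545 kN.
Then T_BC = 0.35389 × 3.54516 = 1.255 kN.

T_AC = 3.545 kN, T_BC = 1.255 kN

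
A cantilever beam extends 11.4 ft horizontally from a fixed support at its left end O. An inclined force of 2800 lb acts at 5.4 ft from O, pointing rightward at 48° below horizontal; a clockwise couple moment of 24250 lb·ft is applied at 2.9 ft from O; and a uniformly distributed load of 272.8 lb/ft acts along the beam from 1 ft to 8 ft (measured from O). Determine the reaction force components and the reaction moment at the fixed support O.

O_x = -1874 lb, O_y = 3990 lb, M_O = 44080 lb·ft

Resultant of the distributed load: 272.8 × 7 = 1909.6 lb at 4.5 ft from O.
ΣF_x = 0: O_x + 2800·cos48° = 0 → O_x = -1874 lb.
ΣF_y = 0: O_y − 2800·sin48° − 272.8·7 = 0 → O_y = 3990 lb.
ΣM about O: M_O − 2800·sin48°·5.4 − 24250 − (272.8·7)·4.5 = 0 → M_O = 44080 lb·ft.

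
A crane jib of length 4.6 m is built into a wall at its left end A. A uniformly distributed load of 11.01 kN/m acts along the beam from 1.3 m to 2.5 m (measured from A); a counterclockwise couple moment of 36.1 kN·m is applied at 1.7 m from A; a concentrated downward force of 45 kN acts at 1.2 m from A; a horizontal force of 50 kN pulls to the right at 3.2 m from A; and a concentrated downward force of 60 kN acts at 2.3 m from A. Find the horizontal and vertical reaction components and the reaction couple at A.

Resultant of the distributed load: 11.01 × 1.2 = 13.212 kN at 1.9 m from A.
ΣF_x = 0: A_x + 50 = 0 → A_x = -50.00 kN.
ΣF_y = 0: A_y − 11.01·1.2 − 45 − 60 = 0 → A_y = 118.2 kN.
ΣM about A: M_A − (11.01·1.2)·1.9 + 36.1 − 45·1.2 − 60·2.3 = 0 → M_A = 181.0 kN·m.

A_x = -50.00 kN, A_y = 118.2 kN, M_A = 181.0 kN·m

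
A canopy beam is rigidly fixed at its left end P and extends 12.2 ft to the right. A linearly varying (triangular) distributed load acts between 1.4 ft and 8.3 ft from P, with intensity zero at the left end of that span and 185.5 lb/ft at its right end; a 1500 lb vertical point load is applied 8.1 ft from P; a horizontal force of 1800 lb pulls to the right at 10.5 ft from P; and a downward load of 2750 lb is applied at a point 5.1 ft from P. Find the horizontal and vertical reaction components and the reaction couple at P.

Resultant of the triangular load: ½ × 185.5 × 6.9 = 639.975 lb, acting at 6 ft from P (one-third of the span from the peak).
ΣF_x = 0: P_x + 1800 = 0 → P_x = -1800 lb.
ΣF_y = 0: P_y − ½·185.5·6.9 − 1500 − 2750 = 0 → P_y = 4890 lb.
ΣM about P: M_P − (½·185.5·6.9)·6 − 1500·8.1 − 2750·5.1 = 0 → M_P = 30010 lb·ft.

P_x = -1800 lb, P_y = 4890 lb, M_P = 30010 lb·ft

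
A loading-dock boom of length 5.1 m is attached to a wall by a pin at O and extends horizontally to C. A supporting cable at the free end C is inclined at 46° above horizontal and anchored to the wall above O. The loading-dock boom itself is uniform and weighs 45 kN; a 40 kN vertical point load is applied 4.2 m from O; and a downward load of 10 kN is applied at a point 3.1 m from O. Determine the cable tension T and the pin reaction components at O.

T = 85.52 kN, O_x = 59.41 kN, O_y = 33.48 kN

ΣM about O: T·sin46°·5.1 − 45·2.55 − 40·4.2 − 10·3.1 = 0 → T = 313.75/(5.1·0.71934) = 85.5223 ≈ 85.52 kN.
ΣF_x = 0: O_x − T·cos46° = 0 → O_x = 85.5223 × 0.694658 = 59.41 kN.
ΣF_y = 0: O_y + T·sin46° − 45 − 40 − 10 = 0 → O_y = 95 − 85.5223 × 0.71934 = 33.48 kN.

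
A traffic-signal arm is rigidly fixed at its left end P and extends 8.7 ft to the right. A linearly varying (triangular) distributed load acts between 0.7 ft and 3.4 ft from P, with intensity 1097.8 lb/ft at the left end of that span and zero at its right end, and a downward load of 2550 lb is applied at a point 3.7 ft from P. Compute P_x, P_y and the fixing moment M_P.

P_x = 0, P_y = 4032 lb, M_P = 11810 lb·ft

Resultant of the triangular load: ½ × 1097.8 × 2.7 = 1482.03 lb, acting at 1.6 ft from P (one-third of the span from the peak).
ΣF_x = 0: P_x = 0.
ΣF_y = 0: P_y − ½·1097.8·2.7 − 2550 = 0 → P_y = 4032 lb.
ΣM about P: M_P − (½·1097.8·2.7)·1.6 − 2550·3.7 = 0 → M_P = 11810 lb·ft.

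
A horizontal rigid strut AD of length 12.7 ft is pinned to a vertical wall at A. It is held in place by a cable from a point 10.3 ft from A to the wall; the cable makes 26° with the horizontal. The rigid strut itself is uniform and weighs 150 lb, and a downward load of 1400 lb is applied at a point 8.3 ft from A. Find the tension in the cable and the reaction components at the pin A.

ΣM about A: T·sin26°·10.3 − 150·6.35 − 1400·8.3 = 0 → T = 12572.5/(10.3·0.438371) = 2784.47 ≈ 2784 lb.
ΣF_x = 0: A_x − T·cos26° = 0 → A_x = 2784.47 × 0.898794 = 2503 lb.
ΣF_y = 0: A_y + T·sin26° − 150 − 1400 = 0 → A_y = 1550 − 2784.47 × 0.438371 = 329.4 lb.

T = 2784 lb, A_x = 2503 lb, A_y = 329.4 lb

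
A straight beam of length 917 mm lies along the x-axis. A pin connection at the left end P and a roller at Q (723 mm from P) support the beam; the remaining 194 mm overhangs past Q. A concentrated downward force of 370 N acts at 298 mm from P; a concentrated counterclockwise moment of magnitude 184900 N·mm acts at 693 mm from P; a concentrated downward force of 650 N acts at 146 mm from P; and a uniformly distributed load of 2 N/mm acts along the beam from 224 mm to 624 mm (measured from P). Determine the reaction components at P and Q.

P_x = 0, P_y = 1323 N, Q_y = 497.2 N

Resultant of the distributed load: 2 × 400 = 800 N at 424 mm from P.
Taking moments about P: Q_y·723 − 370·298 + 184900 − 650·146 − (2·400)·424 = 0 → Q_y = 359460/723 = 497.178 ≈ 497.2 N.
ΣF_y = 0: P_y + 497.178 − 370 − 650 − 2·400 = 0 → P_y = 1323 N.
ΣF_x = 0: no horizontal applied forces, so P_x = 0.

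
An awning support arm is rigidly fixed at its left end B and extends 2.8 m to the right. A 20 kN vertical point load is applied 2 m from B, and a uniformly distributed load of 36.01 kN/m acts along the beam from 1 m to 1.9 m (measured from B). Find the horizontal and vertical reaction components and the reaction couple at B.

B_x = 0, B_y = 52.41 kN, M_B = 86.99 kN·m

Resultant of the distributed load: 36.01 × 0.9 = 32.409 kN at 1.45 m from B.
ΣF_x = 0: B_x = 0.
ΣF_y = 0: B_y − 20 − 36.01·0.9 = 0 → B_y = 52.41 kN.
ΣM about B: M_B − 20·2 − (36.01·0.9)·1.45 = 0 → M_B = 86.99 kN·m.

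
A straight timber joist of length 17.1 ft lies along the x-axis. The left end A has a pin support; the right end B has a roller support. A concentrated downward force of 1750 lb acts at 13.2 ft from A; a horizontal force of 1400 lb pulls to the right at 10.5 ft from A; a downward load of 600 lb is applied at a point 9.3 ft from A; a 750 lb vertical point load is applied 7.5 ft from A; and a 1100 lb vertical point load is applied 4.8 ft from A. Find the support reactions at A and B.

A_x = -1400 lb, A_y = 1885 lb, B_y = 2315 lb

Taking moments about A: B_y·17.1 − 1750·13.2 − 600·9.3 − 750·7.5 − 1100·4.8 = 0 → B_y = 39585/17.1 = 2314.91 ≈ 2315 lb.
ΣF_y = 0: A_y + 2314.91 − 1750 − 600 − 750 − 1100 = 0 → A_y = 1885 lb.
ΣF_x = 0: A_x + 1400 = 0 → A_x = -1400 lb.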